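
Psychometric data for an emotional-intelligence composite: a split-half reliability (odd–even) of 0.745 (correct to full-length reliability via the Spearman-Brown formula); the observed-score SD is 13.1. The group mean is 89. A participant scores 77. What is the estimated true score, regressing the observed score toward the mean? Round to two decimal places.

r_full = 2·0.745 / (1 + 0.745) ≃ 0.854
Estimated true score = 0.854*77 + (1 − 0.854)*89 ≃ 78.754

78.75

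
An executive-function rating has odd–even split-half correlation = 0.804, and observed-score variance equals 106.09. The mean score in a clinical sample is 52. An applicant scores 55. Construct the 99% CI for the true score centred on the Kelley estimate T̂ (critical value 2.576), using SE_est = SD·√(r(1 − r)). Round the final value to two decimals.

σ = 106.09^(1/2) = 10.3000
Spearman-Brown: r = 2(0.804) / (1 + 0.804) = 1.6080 / 1.8040 ≃ 0.8914
Estimated true score = 0.8914×55 + (1 − 0.8914)×52 ≃ 54.6741
SE_est = 10.3000×√(0.8914×0.1086) ≃ 3.2053
99% CI: 54.6741 ± 8.2569 ≃ (46.4171, 62.9310)

[46.42, 62.93]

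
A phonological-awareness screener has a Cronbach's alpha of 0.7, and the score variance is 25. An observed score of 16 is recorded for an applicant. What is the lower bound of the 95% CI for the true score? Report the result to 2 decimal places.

σ = 25^(1/2) = 5.0000
SEM = 5.0000·√(1 − 0.7000) ≈ 2.7386
Half-width = 1.96·2.7386 ≈ 5.3677
Lower limit = 16 − 5.3677 ≈ 10.6323

10.63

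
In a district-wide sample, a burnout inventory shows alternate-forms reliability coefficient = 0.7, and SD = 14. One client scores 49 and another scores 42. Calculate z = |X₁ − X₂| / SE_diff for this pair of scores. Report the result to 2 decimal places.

0.65

SEM = 14.00000*√(1 − 0.70000) ≃ 7.66812
SE_diff = √2 * SEM ≃ 10.84435
z = |49 − 42| / 10.84435 = 7 / 10.84435 ≃ 0.64550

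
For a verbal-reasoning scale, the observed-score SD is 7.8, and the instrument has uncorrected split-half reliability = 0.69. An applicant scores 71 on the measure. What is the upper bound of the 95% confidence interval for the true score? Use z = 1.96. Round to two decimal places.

Spearman-Brown: r = 2(0.69) / (1 + 0.69) = 1.380 / 1.690 ≈ 0.817
SEM = 7.800×√(1 − 0.817) ≈ 3.341
Half-width = 1.96×3.341 ≈ 6.548
Upper limit = 71 + 6.548 ≈ 77.548

77.55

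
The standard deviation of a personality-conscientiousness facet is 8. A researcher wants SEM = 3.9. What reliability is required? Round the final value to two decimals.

Required reliability = 1 − (SEM/SD)² = 1 − 0.238 ≃ 0.762

0.76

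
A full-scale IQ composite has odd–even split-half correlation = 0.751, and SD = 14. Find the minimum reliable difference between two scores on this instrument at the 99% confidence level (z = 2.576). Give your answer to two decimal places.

19.23

Spearman-Brown: r = 2(0.751) / (1 + 0.751) = 1.50200 / 1.75100 ≈ 0.85780
SEM = 14.00000×√(1 − 0.85780) ≈ 5.27940
SE_diff = √2 × SEM ≈ 7.46620
Minimum reliable difference = 2.576 × SE_diff ≈ 2.576 × 7.46620 ≈ 19.23293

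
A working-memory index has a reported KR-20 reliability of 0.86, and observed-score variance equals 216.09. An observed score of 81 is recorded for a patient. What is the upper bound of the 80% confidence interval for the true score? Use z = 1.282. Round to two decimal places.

88.05

SD = √216.09 = 14.7000
SEM = 14.7000·√(1 − 0.8600) ≈ 5.5002
Margin = 1.282 · 5.5002 ≈ 7.0513
Upper limit = 81 + 7.0513 ≈ 88.0513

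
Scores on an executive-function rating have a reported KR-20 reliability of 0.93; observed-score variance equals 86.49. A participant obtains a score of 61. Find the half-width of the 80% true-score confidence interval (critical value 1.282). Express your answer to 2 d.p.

SD = √86.49 = 9.3000
SEM = 9.3000*√(1 − 0.9300) ≈ 2.4605
Margin = 1.282 * 2.4605 ≈ 3.1544

3.15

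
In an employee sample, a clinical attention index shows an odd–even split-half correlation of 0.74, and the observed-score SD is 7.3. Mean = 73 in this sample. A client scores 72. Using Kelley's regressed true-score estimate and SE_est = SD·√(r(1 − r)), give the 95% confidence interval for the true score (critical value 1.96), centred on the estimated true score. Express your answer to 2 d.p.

[67.05, 77.25]

r_full = 2·0.74 / (1 + 0.74) ≈ 0.851
Estimated true score = 0.851*72 + (1 − 0.851)*73 ≈ 72.149
SE_est = SD * √(r(1 − r)) = 7.300 * √0.127 ≈ 7.300 * 0.357 ≈ 2.603
CI = 72.149 ± 1.96 * 2.603 → [67.049, 77.250]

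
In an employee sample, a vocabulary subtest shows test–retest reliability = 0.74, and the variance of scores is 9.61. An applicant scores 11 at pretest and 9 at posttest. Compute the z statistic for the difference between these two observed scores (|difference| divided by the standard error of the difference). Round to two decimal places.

SD = √9.61 = 3.1000
SEM = 3.1000*√(1 − 0.7400) ≈ 1.5807
SE_diff = SEM * √2 ≈ 1.5807 * 1.4142 ≈ 2.2354
z = |11 − 9| / 2.2354 = 2 / 2.2354 ≈ 0.8947

0.89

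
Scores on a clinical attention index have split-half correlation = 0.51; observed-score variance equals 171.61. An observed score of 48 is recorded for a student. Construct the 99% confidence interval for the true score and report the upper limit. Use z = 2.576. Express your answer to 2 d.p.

67.22

σ = 171.61^(1/2) = 13.100
Full-length reliability (Spearman-Brown) = 2(0.51)/(1+0.51) ≈ 0.675
SEM = 13.100*√(1 − 0.675) ≈ 7.462
Margin = 2.576 * 7.462 ≈ 19.223
Upper limit = 48 + 19.223 ≈ 67.223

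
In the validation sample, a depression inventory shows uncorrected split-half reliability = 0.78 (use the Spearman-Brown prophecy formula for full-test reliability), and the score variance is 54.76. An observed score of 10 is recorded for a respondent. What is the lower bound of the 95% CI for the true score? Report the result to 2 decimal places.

4.90

σ = 54.76^(1/2) = 7.400
Spearman-Brown: r = 2(0.78) / (1 + 0.78) = 1.560 / 1.780 ≈ 0.876
SEM = 7.400 * √(1 − 0.876) = 7.400 * √0.124 ≈ 7.400 * 0.352 ≈ 2.602
1.96 * SEM ≈ 5.099
Lower limit = 10 − 5.099 ≈ 4.901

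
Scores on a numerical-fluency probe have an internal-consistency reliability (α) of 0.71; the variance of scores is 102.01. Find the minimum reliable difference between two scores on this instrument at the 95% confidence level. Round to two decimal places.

SD = √102.01 ≈ 10.100
SEM = 10.100 · √(1 − 0.710) = 10.100 · √0.290 ≈ 10.100 · 0.539 ≈ 5.439
Standard error of the difference = 5.439·√2 ≈ 7.692
Smallest detectable difference = 1.96·7.692 ≈ 15.076

15.08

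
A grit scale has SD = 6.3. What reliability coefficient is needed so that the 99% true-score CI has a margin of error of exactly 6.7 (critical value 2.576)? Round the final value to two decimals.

0.83

Required SEM = 6.7 / 2.576 ≈ 2.6009
r = 1 − (SEM / SD)² = 1 − (2.6009 / 6.3)² ≈ 1 − 0.1704 ≈ 0.8296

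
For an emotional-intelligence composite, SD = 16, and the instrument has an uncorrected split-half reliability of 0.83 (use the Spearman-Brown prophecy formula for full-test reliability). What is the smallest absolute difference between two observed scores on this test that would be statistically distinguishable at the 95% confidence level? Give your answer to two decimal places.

13.52

r_full = 2·0.83 / (1 + 0.83) ≈ 0.907
The standard error of measurement is 16.000×√(1 − 0.907) ≈ 16.000×0.305 ≈ 4.877.
SE_diff = SEM × √2 ≈ 4.877 × 1.414 ≈ 6.897
Smallest detectable difference = 1.96×6.897 ≈ 13.517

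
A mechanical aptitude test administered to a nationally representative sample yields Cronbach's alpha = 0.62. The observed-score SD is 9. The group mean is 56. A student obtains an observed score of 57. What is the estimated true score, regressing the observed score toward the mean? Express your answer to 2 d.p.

Estimated true score = 0.6200×57 + (1 − 0.6200)×56 ≈ 56.6200

56.62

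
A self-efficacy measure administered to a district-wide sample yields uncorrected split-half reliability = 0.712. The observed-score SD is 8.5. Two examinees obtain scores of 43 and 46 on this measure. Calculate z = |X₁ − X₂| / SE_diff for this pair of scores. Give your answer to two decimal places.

Spearman-Brown: r = 2(0.712) / (1 + 0.712) = 1.42400 / 1.71200 ≈ 0.83178
SEM = 8.50000 × √(1 − 0.83178) = 8.50000 × √0.16822 ≈ 8.50000 × 0.41015 ≈ 3.48629
Standard error of the difference = 3.48629·√2 ≈ 4.93036
z = 3 / 4.93036 ≈ 0.60848

0.61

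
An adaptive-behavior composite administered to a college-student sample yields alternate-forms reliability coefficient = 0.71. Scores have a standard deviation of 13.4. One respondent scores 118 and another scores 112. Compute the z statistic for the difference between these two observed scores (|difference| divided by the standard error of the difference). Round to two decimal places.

SEM = 13.4000·√(1 − 0.7100) ≃ 7.2161
SE_diff = √2 · SEM ≃ 10.2051
z = 6 / 10.2051 ≃ 0.5879

0.59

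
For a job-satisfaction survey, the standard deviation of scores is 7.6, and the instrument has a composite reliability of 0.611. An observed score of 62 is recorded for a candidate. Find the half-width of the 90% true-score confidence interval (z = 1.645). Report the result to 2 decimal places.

SEM = 7.60000 * √(1 − 0.61100) = 7.60000 * √0.38900 ≈ 7.60000 * 0.62370 ≈ 4.74011
1.645 * SEM ≈ 7.79748

7.80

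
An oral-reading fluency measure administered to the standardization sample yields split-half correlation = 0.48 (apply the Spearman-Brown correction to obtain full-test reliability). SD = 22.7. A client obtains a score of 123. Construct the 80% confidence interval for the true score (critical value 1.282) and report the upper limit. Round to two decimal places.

140.25

Spearman-Brown: r = 2(0.48) / (1 + 0.48) = 0.9600 / 1.4800 ≃ 0.6486
SEM = 22.7000 · √(1 − 0.6486) = 22.7000 · √0.3514 ≃ 22.7000 · 0.5927 ≃ 13.4554
1.282 · SEM ≃ 17.2498
Upper bound: 123 + 17.2498 = 140.2498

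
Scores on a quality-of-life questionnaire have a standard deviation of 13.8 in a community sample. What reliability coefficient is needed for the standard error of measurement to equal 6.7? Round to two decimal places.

0.76

Required reliability = 1 − (SEM/SD)² = 1 − 0.236 ≈ 0.764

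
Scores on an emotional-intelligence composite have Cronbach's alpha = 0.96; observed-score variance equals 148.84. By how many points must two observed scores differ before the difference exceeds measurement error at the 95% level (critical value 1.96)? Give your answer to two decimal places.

σ = 148.84^(1/2) = 12.20000
SEM = 12.20000 × √(1 − 0.96000) = 12.20000 × √0.04000 ≈ 12.20000 × 0.20000 ≈ 2.44000
Standard error of the difference = 2.44000·√2 ≈ 3.45068
Smallest detectable difference = 1.96×3.45068 ≈ 6.76333

6.76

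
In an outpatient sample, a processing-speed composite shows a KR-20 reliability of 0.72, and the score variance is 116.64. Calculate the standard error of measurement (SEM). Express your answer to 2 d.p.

σ = 116.64^(1/2) = 10.8000
SEM = 10.8000 · √(1 − 0.7200) = 10.8000 · √0.2800 ≈ 10.8000 · 0.5292 ≈ 5.7148

5.71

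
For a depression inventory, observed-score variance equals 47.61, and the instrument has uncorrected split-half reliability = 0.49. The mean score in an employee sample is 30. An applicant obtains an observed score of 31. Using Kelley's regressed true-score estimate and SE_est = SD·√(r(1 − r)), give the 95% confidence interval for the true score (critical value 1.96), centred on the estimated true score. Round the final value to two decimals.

SD = √47.61 ≈ 6.900
Spearman-Brown: r = 2(0.49) / (1 + 0.49) = 0.980 / 1.490 ≈ 0.658
T̂ = r·X + (1 − r)·M = 0.658*31 + 0.342*30 ≈ 20.389 + 10.268 ≈ 30.658
SE_est = SD * √(r(1 − r)) = 6.900 * √0.225 ≈ 6.900 * 0.474 ≈ 3.274
CI = 30.658 ± 1.96 * 3.274 → [24.241, 37.074]

[24.24, 37.07]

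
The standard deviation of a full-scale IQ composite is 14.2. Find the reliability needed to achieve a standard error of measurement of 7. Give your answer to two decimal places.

0.76

r = 1 − (SEM / SD)² = 1 − (7.000 / 14.2)² ≈ 1 − 0.243 ≈ 0.757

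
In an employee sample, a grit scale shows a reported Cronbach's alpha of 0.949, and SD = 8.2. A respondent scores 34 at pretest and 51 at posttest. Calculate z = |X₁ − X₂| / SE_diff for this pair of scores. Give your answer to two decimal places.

SEM = 8.2000*√(1 − 0.9490) ≈ 1.8518
Standard error of the difference = 1.8518·√2 ≈ 2.6189
z = 17 / 2.6189 ≈ 6.4913

6.49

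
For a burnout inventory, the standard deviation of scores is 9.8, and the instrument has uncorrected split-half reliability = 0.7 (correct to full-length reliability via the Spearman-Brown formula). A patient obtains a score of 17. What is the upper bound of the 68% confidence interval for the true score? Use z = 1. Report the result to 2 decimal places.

21.12

Full-length reliability (Spearman-Brown) = 2(0.7)/(1+0.7) ≃ 0.824
SEM = 9.800×√(1 − 0.824) ≃ 4.117
Margin = 1 × 4.117 ≃ 4.117
Upper bound: 17 + 4.117 = 21.117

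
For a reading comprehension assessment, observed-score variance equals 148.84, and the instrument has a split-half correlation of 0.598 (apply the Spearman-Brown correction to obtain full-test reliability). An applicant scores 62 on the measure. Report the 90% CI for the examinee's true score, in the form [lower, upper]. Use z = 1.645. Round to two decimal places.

σ = 148.84^(1/2) = 12.2000
Spearman-Brown: r = 2(0.598) / (1 + 0.598) = 1.1960 / 1.5980 ≈ 0.7484
SEM = 12.2000 · √(1 − 0.7484) = 12.2000 · √0.2516 ≈ 12.2000 · 0.5016 ≈ 6.1191
1.645 · SEM ≈ 10.0658
90% CI: 62 ± 10.0658 = [51.9342, 72.0658]

[51.93, 72.07]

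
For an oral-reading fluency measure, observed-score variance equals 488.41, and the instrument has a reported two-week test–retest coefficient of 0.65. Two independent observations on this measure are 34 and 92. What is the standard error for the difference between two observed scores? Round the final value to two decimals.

SD = √488.41 ≃ 22.10000
The standard error of measurement is 22.10000×√(1 − 0.65000) ≃ 22.10000×0.59161 ≃ 13.07454.
SE_diff = SEM × √2 ≃ 13.07454 × 1.41421 ≃ 18.49019

18.49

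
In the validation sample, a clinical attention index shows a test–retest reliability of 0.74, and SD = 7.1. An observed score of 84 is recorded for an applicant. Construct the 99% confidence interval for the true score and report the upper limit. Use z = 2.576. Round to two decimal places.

SEM = 7.1000 · √(1 − 0.7400) = 7.1000 · √0.2600 ≃ 7.1000 · 0.5099 ≃ 3.6203
2.576 · SEM ≃ 9.3259
Upper limit = 84 + 9.3259 ≃ 93.3259

93.33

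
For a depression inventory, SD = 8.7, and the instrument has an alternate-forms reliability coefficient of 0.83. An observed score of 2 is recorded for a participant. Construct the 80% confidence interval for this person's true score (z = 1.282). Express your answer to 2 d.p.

SEM = 8.700 × √(1 − 0.830) = 8.700 × √0.170 ≈ 8.700 × 0.412 ≈ 3.587
Margin = 1.282 × 3.587 ≈ 4.599
Interval: (-2.599, 6.599)

[-2.60, 6.60]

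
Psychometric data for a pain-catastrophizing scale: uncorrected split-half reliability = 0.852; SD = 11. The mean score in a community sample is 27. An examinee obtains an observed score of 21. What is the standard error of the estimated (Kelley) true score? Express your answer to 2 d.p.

Spearman-Brown: r = 2(0.852) / (1 + 0.852) = 1.7040 / 1.8520 ≃ 0.9201
SE_est = SD · √(r(1 − r)) = 11.0000 · √0.0735 ≃ 11.0000 · 0.2712 ≃ 2.9828

2.98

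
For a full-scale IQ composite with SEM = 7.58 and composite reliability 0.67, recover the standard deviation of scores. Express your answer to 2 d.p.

13.20

SD = 7.58 / √(1 − 0.67) ≈ 13.1951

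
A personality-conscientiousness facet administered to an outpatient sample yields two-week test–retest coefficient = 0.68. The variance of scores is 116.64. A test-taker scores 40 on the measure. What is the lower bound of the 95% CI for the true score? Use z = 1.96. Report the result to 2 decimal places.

σ = 116.64^(1/2) = 10.8000
SEM = 10.8000*√(1 − 0.6800) ≈ 6.1094
Margin = 1.96 * 6.1094 ≈ 11.9744
Lower bound: 40 − 11.9744 = 28.0256

28.03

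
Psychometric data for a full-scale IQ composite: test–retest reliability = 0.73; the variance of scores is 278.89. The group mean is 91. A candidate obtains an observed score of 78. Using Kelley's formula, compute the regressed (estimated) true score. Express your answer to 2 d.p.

81.51

Estimated true score = 0.7300*78 + (1 − 0.7300)*91 ≃ 81.5100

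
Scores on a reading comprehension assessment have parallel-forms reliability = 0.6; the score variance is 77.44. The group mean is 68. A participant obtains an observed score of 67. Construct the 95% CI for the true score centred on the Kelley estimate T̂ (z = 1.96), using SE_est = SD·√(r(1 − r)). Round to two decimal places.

[58.95, 75.85]

SD = √77.44 ≃ 8.8000
T̂ = r·X + (1 − r)·M = 0.6000*67 + 0.4000*68 = 40.2000 + 27.2000 ≃ 67.4000
SE_est = SD * √(r(1 − r)) = 8.8000 * √0.2400 ≃ 8.8000 * 0.4899 ≃ 4.3111
CI = 67.4000 ± 1.96 * 4.3111 → [58.9502, 75.8498]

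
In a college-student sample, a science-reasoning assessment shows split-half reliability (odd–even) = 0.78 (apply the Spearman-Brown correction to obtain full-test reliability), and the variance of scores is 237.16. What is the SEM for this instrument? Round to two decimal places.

SD = √237.16 = 15.4000
Full-length reliability (Spearman-Brown) = 2(0.78)/(1+0.78) ≃ 0.8764
SEM = 15.4000·√(1 − 0.8764) ≃ 5.4140

5.41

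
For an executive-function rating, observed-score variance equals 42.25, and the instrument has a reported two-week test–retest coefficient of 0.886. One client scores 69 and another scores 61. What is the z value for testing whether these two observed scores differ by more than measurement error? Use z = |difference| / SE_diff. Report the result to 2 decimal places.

2.58

SD = √42.25 = 6.5000
SEM = 6.5000 × √(1 − 0.8860) = 6.5000 × √0.1140 ≈ 6.5000 × 0.3376 ≈ 2.1947
Standard error of the difference = 2.1947·√2 ≈ 3.1037
z = |69 − 61| / 3.1037 = 8 / 3.1037 ≈ 2.5776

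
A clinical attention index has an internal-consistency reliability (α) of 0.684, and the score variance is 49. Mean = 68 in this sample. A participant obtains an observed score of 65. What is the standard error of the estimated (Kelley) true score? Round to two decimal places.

3.25

SD = √49 = 7.0000
SE_est = SD × √(r(1 − r)) = 7.0000 × √0.2161 ≃ 7.0000 × 0.4649 ≃ 3.2544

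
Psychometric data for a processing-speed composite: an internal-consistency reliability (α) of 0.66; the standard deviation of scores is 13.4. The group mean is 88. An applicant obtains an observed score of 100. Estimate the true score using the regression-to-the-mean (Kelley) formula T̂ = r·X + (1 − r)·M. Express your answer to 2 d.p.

T̂ = r·X + (1 − r)·M = 0.6600×100 + 0.3400×88 = 66.0000 + 29.9200 ≈ 95.9200

95.92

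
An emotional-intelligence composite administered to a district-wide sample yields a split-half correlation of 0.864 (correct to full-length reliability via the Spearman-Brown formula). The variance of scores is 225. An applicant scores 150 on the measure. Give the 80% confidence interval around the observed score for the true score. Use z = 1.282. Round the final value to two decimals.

σ = 225^(1/2) = 15.0000
Spearman-Brown: r = 2(0.864) / (1 + 0.864) = 1.7280 / 1.8640 ≈ 0.9270
SEM = 15.0000×√(1 − 0.9270) ≈ 4.0517
1.282 × SEM ≈ 5.1943
80% CI: 150 ± 5.1943 = [144.8057, 155.1943]

[144.81, 155.19]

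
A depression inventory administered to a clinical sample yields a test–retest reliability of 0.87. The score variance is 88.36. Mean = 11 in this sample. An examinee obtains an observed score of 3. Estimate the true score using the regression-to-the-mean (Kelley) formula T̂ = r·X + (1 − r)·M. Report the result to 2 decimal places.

T̂ = r·X + (1 − r)·M = 0.870·3 + 0.130·11 = 2.610 + 1.430 ≈ 4.040

4.04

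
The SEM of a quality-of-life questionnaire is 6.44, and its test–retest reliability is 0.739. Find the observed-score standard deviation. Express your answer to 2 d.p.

SD = SEM / √(1 − r) = 6.44 / √0.2610 ≃ 6.44 / 0.5109 ≃ 12.6057

12.61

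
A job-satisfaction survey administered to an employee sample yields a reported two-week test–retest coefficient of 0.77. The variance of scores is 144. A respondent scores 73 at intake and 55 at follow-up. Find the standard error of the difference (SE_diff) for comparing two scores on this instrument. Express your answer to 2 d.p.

SD = √144 = 12.0000
The standard error of measurement is 12.0000*√(1 − 0.7700) ≈ 12.0000*0.4796 ≈ 5.7550.
SE_diff = √2 * SEM ≈ 8.1388

8.14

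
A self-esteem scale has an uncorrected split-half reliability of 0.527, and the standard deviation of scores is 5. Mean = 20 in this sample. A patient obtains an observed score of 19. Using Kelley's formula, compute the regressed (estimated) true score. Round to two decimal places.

19.31

Spearman-Brown: r = 2(0.527) / (1 + 0.527) = 1.0540 / 1.5270 ≈ 0.6902
T̂ = 0.6902(19) + 0.3098(20) ≈ 19.3098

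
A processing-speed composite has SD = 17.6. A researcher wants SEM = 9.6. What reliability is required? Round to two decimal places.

r = 1 − (9.60000/17.6)² ≈ 1 − 0.29752 ≈ 0.70248

0.70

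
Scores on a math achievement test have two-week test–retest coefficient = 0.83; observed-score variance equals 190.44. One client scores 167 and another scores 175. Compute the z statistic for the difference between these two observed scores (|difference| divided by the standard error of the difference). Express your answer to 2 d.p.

SD = √190.44 ≈ 13.800
SEM = 13.800·√(1 − 0.830) ≈ 5.690
SE_diff = SEM · √2 ≈ 5.690 · 1.414 ≈ 8.047
z = |167 − 175| / 8.047 = 8 / 8.047 ≈ 0.994

0.99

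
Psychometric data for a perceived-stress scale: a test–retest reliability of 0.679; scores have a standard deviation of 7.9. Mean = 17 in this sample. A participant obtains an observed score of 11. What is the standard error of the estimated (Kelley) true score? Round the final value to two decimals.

3.69

SE_est = SD * √(r(1 − r)) = 7.90000 * √0.21796 ≃ 7.90000 * 0.46686 ≃ 3.68820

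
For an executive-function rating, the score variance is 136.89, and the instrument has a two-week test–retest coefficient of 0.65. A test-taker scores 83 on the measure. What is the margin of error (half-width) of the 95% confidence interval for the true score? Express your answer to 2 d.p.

SD = √136.89 = 11.70000
SEM = 11.70000 * √(1 − 0.65000) = 11.70000 * √0.35000 ≈ 11.70000 * 0.59161 ≈ 6.92181
Margin = 1.96 * 6.92181 ≈ 13.56675

13.57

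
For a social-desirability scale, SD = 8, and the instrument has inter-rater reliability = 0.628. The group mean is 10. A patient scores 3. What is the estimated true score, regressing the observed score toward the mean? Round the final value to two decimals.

5.60

T̂ = r·X + (1 − r)·M = 0.6280·3 + 0.3720·10 = 1.8840 + 3.7200 ≈ 5.6040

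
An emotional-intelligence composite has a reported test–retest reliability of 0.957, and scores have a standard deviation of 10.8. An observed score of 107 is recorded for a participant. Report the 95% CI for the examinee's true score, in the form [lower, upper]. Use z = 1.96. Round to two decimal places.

[102.61, 111.39]

The standard error of measurement is 10.80000·√(1 − 0.95700) ≈ 10.80000·0.20736 ≈ 2.23954.
Half-width = 1.96·2.23954 ≈ 4.38949
95% CI: 107 ± 4.38949 = [102.61051, 111.38949]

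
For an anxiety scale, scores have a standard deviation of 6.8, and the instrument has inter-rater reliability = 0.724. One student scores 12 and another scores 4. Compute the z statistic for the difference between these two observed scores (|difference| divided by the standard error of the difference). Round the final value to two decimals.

The standard error of measurement is 6.800×√(1 − 0.724) ≃ 6.800×0.525 ≃ 3.572.
SE_diff = √2 × SEM ≃ 5.052
z = 8 / 5.052 ≃ 1.583

1.58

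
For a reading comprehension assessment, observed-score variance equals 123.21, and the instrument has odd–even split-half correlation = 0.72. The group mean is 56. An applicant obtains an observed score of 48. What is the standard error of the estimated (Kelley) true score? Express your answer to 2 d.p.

SD = √123.21 = 11.1000
Full-length reliability (Spearman-Brown) = 2(0.72)/(1+0.72) ≈ 0.8372
SE_est = 11.1000·√(0.8372·0.1628) ≈ 4.0978

4.10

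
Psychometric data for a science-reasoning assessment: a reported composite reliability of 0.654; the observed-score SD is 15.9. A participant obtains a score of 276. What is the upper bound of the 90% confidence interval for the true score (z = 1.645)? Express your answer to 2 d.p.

SEM = 15.90000 * √(1 − 0.65400) = 15.90000 * √0.34600 ≈ 15.90000 * 0.58822 ≈ 9.35266
Margin = 1.645 * 9.35266 ≈ 15.38513
Upper bound: 276 + 15.38513 = 291.38513

291.39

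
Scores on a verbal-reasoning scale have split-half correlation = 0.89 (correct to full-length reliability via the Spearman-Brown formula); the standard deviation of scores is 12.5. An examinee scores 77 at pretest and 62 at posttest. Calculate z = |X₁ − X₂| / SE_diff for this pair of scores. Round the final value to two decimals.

r_full = 2·0.89 / (1 + 0.89) ≈ 0.942
SEM = 12.500 × √(1 − 0.942) = 12.500 × √0.058 ≈ 12.500 × 0.241 ≈ 3.016
Standard error of the difference = 3.016·√2 ≈ 4.265
z = 15 / 4.265 ≈ 3.517

3.52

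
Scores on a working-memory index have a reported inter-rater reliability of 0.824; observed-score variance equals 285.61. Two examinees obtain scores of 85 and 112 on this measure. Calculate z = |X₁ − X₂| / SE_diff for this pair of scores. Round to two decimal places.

σ = 285.61^(1/2) = 16.900
The standard error of measurement is 16.900×√(1 − 0.824) ≈ 16.900×0.420 ≈ 7.090.
SE_diff = √2 × SEM ≈ 10.027
z = 27 / 10.027 ≈ 2.693

2.69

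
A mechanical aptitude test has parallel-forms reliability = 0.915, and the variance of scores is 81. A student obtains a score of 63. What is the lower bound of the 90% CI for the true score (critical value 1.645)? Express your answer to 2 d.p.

SD = √81 ≈ 9.0000
SEM = 9.0000 × √(1 − 0.9150) = 9.0000 × √0.0850 ≈ 9.0000 × 0.2915 ≈ 2.6239
Margin = 1.645 × 2.6239 ≈ 4.3164
Lower bound: 63 − 4.3164 = 58.6836

58.68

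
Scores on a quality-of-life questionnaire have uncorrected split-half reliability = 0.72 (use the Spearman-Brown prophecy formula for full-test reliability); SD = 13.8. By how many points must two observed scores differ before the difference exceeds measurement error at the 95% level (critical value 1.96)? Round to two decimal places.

15.43

r_full = 2·0.72 / (1 + 0.72) ≈ 0.83721
The standard error of measurement is 13.80000·√(1 − 0.83721) ≈ 13.80000·0.40347 ≈ 5.56793.
SE_diff = SEM · √2 ≈ 5.56793 · 1.41421 ≈ 7.87424
Minimum reliable difference = 1.96 · SE_diff ≈ 1.96 · 7.87424 ≈ 15.43352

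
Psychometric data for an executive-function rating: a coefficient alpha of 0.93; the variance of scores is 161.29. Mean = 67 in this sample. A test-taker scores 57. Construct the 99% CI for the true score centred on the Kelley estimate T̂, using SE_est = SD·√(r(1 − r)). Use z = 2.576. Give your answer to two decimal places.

SD = √161.29 ≃ 12.700
Estimated true score = 0.930·57 + (1 − 0.930)·67 ≃ 57.700
SE_est = SD · √(r(1 − r)) = 12.700 · √0.065 ≃ 12.700 · 0.255 ≃ 3.240
99% CI: 57.700 ± 8.347 ≃ (49.353, 66.047)

[49.35, 66.05]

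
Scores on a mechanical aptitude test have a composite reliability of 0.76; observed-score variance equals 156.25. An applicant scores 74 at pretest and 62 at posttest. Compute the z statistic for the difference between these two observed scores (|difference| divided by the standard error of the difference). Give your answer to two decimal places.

1.39

SD = √156.25 ≈ 12.500
SEM = 12.500 * √(1 − 0.760) = 12.500 * √0.240 ≈ 12.500 * 0.490 ≈ 6.124
SE_diff = √2 * SEM ≈ 8.660
z = 12 / 8.660 ≈ 1.386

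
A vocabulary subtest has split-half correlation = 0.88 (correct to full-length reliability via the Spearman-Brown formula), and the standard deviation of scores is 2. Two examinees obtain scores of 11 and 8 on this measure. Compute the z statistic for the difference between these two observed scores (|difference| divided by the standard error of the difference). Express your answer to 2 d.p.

4.20

Full-length reliability (Spearman-Brown) = 2(0.88)/(1+0.88) ≈ 0.936
The standard error of measurement is 2.000·√(1 − 0.936) ≈ 2.000·0.253 ≈ 0.505.
SE_diff = SEM · √2 ≈ 0.505 · 1.414 ≈ 0.715
z = 3 / 0.715 ≈ 4.198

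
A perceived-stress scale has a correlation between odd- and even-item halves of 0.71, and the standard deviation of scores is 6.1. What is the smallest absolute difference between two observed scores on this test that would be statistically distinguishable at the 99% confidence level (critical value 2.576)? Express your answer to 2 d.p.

9.15

Spearman-Brown: r = 2(0.71) / (1 + 0.71) = 1.42000 / 1.71000 ≈ 0.83041
SEM = 6.10000 · √(1 − 0.83041) = 6.10000 · √0.16959 ≈ 6.10000 · 0.41181 ≈ 2.51206
SE_diff = SEM · √2 ≈ 2.51206 · 1.41421 ≈ 3.55260
Smallest detectable difference = 2.576·3.55260 ≈ 9.15149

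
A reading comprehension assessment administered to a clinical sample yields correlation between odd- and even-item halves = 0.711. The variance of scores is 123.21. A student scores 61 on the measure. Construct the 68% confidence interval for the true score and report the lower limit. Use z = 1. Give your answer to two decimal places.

SD = √123.21 = 11.1000
Spearman-Brown: r = 2(0.711) / (1 + 0.711) = 1.4220 / 1.7110 ≈ 0.8311
SEM = 11.1000*√(1 − 0.8311) ≈ 4.5619
1 * SEM ≈ 4.5619
Lower bound: 61 − 4.5619 = 56.4381

56.44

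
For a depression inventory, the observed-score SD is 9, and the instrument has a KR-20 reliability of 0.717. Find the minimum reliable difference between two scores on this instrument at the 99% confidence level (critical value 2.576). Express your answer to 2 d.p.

17.44

SEM = 9.000 · √(1 − 0.717) = 9.000 · √0.283 ≈ 9.000 · 0.532 ≈ 4.788
SE_diff = SEM · √2 ≈ 4.788 · 1.414 ≈ 6.771
Minimum reliable difference = 2.576 · SE_diff ≈ 2.576 · 6.771 ≈ 17.442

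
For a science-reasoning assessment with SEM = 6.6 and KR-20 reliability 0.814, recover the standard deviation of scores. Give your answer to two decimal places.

15.30

SD = SEM / √(1 − r) = 6.6 / √0.18600 ≈ 6.6 / 0.43128 ≈ 15.30338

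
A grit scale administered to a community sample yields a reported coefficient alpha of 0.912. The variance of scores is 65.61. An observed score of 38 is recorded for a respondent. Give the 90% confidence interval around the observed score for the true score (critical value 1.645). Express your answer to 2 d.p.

[34.05, 41.95]

SD = √65.61 ≈ 8.10000
SEM = 8.10000×√(1 − 0.91200) ≈ 2.40285
Half-width = 1.645×2.40285 ≈ 3.95269
CI = 38 ± 3.95269 → [34.04731, 41.95269]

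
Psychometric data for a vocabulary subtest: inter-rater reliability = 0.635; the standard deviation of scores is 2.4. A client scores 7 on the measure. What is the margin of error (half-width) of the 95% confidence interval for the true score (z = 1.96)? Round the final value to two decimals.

The standard error of measurement is 2.40000·√(1 − 0.63500) ≈ 2.40000·0.60415 ≈ 1.44997.
1.96 · SEM ≈ 2.84193

2.84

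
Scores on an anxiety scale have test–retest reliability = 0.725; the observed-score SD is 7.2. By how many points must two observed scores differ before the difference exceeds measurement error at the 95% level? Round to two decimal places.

10.47

SEM = 7.200·√(1 − 0.725) ≈ 3.776
SE_diff = √2 · SEM ≈ 5.340
Smallest detectable difference = 1.96·5.340 ≈ 10.466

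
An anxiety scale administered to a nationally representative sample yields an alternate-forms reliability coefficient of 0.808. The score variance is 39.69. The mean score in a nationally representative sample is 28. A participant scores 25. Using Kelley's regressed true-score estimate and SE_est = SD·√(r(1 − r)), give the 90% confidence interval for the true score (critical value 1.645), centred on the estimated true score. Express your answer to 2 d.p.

σ = 39.69^(1/2) = 6.300
T̂ = r·X + (1 − r)·M = 0.808*25 + 0.192*28 = 20.200 + 5.376 ≃ 25.576
SE_est = 6.300*√(0.808*0.192) ≃ 2.481
90% CI: 25.576 ± 4.082 ≃ (21.494, 29.658)

[21.49, 29.66]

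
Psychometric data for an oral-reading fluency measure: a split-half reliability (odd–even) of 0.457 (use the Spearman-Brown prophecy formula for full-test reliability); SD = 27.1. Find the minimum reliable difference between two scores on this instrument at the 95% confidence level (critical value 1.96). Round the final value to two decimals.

Spearman-Brown: r = 2(0.457) / (1 + 0.457) = 0.9140 / 1.4570 ≈ 0.6273
SEM = 27.1000*√(1 − 0.6273) ≈ 16.5440
Standard error of the difference = 16.5440·√2 ≈ 23.3967
Smallest detectable difference = 1.96*23.3967 ≈ 45.8575

45.86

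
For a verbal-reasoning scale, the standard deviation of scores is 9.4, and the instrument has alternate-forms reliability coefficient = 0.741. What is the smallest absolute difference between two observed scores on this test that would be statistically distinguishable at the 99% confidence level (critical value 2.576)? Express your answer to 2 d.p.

SEM = 9.4000 · √(1 − 0.7410) = 9.4000 · √0.2590 ≈ 9.4000 · 0.5089 ≈ 4.7839
SE_diff = SEM · √2 ≈ 4.7839 · 1.4142 ≈ 6.7654
Minimum reliable difference = 2.576 · SE_diff ≈ 2.576 · 6.7654 ≈ 17.4276

17.43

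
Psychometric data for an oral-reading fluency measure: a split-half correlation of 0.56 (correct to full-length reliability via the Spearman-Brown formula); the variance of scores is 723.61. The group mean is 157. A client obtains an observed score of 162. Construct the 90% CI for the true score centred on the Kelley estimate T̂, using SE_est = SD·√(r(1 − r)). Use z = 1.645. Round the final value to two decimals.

[140.68, 180.50]

σ = 723.61^(1/2) = 26.900
r_full = 2·0.56 / (1 + 0.56) ≈ 0.718
Estimated true score = 0.718×162 + (1 − 0.718)×157 ≈ 160.590
SE_est = 26.900×√(0.718×0.282) ≈ 12.105
CI = 160.590 ± 1.645 × 12.105 → [140.677, 180.502]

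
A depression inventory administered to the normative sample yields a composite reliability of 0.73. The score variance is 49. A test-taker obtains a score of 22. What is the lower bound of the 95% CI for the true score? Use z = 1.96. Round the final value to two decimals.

14.87

SD = √49 ≈ 7.000
The standard error of measurement is 7.000×√(1 − 0.730) ≈ 7.000×0.520 ≈ 3.637.
Margin = 1.96 × 3.637 ≈ 7.129
Lower limit = 22 − 7.129 ≈ 14.871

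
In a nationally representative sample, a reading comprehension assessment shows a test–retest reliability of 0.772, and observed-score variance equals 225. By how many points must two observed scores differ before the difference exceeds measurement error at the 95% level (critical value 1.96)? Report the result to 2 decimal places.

σ = 225^(1/2) = 15.0000
The standard error of measurement is 15.0000·√(1 − 0.7720) ≈ 15.0000·0.4775 ≈ 7.1624.
SE_diff = SEM · √2 ≈ 7.1624 · 1.4142 ≈ 10.1292
Smallest detectable difference = 1.96·10.1292 ≈ 19.8532

19.85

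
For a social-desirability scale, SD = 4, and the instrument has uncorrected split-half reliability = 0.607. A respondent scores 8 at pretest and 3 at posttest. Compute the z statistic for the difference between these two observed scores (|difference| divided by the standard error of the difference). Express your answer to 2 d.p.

1.79

r_full = 2·0.607 / (1 + 0.607) ≈ 0.755
SEM = 4.000 · √(1 − 0.755) = 4.000 · √0.245 ≈ 4.000 · 0.495 ≈ 1.978
Standard error of the difference = 1.978·√2 ≈ 2.797
z = |8 − 3| / 2.797 = 5 / 2.797 ≈ 1.787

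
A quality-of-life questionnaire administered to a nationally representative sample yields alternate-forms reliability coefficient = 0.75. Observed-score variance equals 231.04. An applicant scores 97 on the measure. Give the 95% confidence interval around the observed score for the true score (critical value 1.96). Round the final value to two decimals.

σ = 231.04^(1/2) = 15.200
SEM = 15.200·√(1 − 0.750) ≃ 7.600
Margin = 1.96 · 7.600 ≃ 14.896
CI = 97 ± 14.896 → [82.104, 111.896]

[82.10, 111.90]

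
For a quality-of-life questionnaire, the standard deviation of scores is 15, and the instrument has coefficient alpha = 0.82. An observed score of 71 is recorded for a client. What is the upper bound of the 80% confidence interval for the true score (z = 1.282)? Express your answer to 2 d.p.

79.16

SEM = 15.00000 * √(1 − 0.82000) = 15.00000 * √0.18000 ≃ 15.00000 * 0.42426 ≃ 6.36396
Margin = 1.282 * 6.36396 ≃ 8.15860
Upper limit = 71 + 8.15860 ≃ 79.15860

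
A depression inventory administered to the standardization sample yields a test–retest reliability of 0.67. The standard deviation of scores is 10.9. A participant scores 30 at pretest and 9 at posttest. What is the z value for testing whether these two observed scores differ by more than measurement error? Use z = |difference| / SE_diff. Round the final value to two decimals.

The standard error of measurement is 10.900·√(1 − 0.670) ≃ 10.900·0.574 ≃ 6.262.
SE_diff = √2 · SEM ≃ 8.855
z = |30 − 9| / 8.855 = 21 / 8.855 ≃ 2.371

2.37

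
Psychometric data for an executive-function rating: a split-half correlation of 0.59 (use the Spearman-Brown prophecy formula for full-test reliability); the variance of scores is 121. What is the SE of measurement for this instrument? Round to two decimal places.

σ = 121^(1/2) = 11.000
Spearman-Brown: r = 2(0.59) / (1 + 0.59) = 1.180 / 1.590 ≈ 0.742
The standard error of measurement is 11.000×√(1 − 0.742) ≈ 11.000×0.508 ≈ 5.586.

5.59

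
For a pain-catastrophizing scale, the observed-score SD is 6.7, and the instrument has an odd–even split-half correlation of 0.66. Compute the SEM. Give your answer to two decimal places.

Spearman-Brown: r = 2(0.66) / (1 + 0.66) = 1.32000 / 1.66000 ≈ 0.79518
SEM = 6.70000 × √(1 − 0.79518) = 6.70000 × √0.20482 ≈ 6.70000 × 0.45257 ≈ 3.03222

3.03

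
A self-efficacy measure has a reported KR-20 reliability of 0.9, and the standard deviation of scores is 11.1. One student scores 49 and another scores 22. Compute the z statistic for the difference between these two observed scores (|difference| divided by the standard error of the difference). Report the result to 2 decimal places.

5.44

SEM = 11.10000 · √(1 − 0.90000) = 11.10000 · √0.10000 ≈ 11.10000 · 0.31623 ≈ 3.51013
SE_diff = √2 · SEM ≈ 4.96407
z = 27 / 4.96407 ≈ 5.43908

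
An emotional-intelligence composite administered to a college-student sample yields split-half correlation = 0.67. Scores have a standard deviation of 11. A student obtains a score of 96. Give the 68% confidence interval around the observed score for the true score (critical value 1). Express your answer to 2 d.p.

[91.11, 100.89]

Full-length reliability (Spearman-Brown) = 2(0.67)/(1+0.67) ≈ 0.80240
SEM = 11.00000 × √(1 − 0.80240) = 11.00000 × √0.19760 ≈ 11.00000 × 0.44453 ≈ 4.88980
Margin = 1 × 4.88980 ≈ 4.88980
68% CI: 96 ± 4.88980 = [91.11020, 100.88980]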